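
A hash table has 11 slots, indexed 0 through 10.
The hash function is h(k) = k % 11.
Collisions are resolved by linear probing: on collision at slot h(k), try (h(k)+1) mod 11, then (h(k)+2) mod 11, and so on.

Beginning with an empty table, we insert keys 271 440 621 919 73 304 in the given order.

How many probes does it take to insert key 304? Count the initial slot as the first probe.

3

271 hashes to 7; slot 7 is free => place at 7.
440 hashes to 0; slot 0 is free => place at 0.
621 hashes to 5; slot 5 is free => place at 5.
919 hashes to 6; slot 6 is free => place at 6.
73 hashes to 7; 7 taken => place at 8.
304 hashes to 7; 7,8 taken => place at 9.
Table: [440, —, —, —, —, 621, 919, 271, 73, 304, —]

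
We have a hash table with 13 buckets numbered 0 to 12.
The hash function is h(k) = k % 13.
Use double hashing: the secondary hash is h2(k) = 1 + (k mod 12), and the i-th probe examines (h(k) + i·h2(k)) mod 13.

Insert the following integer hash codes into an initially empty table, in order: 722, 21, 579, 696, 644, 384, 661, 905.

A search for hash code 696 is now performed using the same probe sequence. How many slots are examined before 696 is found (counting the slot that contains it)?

722: h=7 → slot 7
21: h=8 → slot 8
579: h=7, h2=4, probe 7,11 → slot 11
696: h=7, h2=1, probe 7,8,9 → slot 9
644: h=7, h2=9, probe 7,3 → slot 3
384: h=7, h2=1, probe 7,8,9,10 → slot 10
661: h=11, h2=2, probe 11,0 → slot 0
905: h=8, h2=6, probe 8,1 → slot 1
Table: [661, 905, _, 644, _, _, _, 722, 21, 696, 384, 579, _]
Lookup 696: h=7, h2=1, probe 7,8,9 → found at 9.

3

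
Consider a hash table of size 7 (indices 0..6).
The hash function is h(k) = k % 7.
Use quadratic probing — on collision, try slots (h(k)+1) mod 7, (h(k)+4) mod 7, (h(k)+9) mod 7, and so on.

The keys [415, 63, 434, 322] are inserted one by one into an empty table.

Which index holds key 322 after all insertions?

Insert 415: h=2, slot 2 empty -> index 2.
Insert 63: h=0, slot 0 empty -> index 0.
Insert 434: h=0, slot 0 occupied -> index 1.
Insert 322: h=0, slots 0,1 occupied -> index 4.
Table: [63, 434, 415, _, 322, _, _]

4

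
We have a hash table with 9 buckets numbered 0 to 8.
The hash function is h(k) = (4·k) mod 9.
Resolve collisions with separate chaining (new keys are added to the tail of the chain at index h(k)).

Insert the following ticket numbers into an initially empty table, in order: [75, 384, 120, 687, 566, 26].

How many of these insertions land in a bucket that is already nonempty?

75 -> bucket 3
384 -> bucket 6
120 -> bucket 3 (collision)
687 -> bucket 3 (collision)
566 -> bucket 5
26 -> bucket 5 (collision)
Final buckets:
0: _
1: _
2: _
3: 75 -> 120 -> 687
4: _
5: 566 -> 26
6: 384
7: _
8: _

3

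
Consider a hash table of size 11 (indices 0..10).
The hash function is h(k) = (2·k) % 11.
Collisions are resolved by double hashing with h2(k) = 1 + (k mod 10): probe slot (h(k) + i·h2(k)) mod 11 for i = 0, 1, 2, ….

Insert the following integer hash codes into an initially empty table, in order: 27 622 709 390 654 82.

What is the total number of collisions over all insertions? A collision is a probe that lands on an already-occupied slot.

4

Insert 27: h=10, slot 10 empty => index 10.
Insert 622: h=1, slot 1 empty => index 1.
Insert 709: h=10, h2=10, slot 10 occupied => index 9.
Insert 390: h=10, h2=1, slot 10 occupied => index 0.
Insert 654: h=10, h2=5, slot 10 occupied => index 4.
Insert 82: h=10, h2=3, slot 10 occupied => index 2.
Table: [390, 622, 82, _, 654, _, _, _, _, 709, 27]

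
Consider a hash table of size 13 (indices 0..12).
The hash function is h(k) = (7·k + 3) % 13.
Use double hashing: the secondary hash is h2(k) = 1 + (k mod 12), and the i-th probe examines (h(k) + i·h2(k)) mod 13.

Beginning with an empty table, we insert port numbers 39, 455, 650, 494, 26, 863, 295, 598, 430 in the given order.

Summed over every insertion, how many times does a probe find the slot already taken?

Insert 39: h=3, slot 3 empty -> index 3.
Insert 455: h=3, h2=12, slot 3 occupied -> index 2.
Insert 650: h=3, h2=3, slot 3 occupied -> index 6.
Insert 494: h=3, h2=3, slots 3,6 occupied -> index 9.
Insert 26: h=3, h2=3, slots 3,6,9 occupied -> index 12.
Insert 863: h=12, h2=12, slot 12 occupied -> index 11.
Insert 295: h=1, slot 1 empty -> index 1.
Insert 598: h=3, h2=11, slots 3,1,12 occupied -> index 10.
Insert 430: h=10, h2=11, slot 10 occupied -> index 8.
Table: [∅, 295, 455, 39, ∅, ∅, 650, ∅, 430, 494, 598, 863, 26]

12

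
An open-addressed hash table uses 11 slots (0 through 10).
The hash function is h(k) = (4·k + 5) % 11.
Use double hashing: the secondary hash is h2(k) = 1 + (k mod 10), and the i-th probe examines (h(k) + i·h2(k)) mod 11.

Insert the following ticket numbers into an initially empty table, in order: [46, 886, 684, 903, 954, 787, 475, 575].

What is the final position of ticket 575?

46 hashes to 2; slot 2 is free => place at 2.
886 hashes to 7; slot 7 is free => place at 7.
684 hashes to 2, h2=5; 2,7 taken => place at 1.
903 hashes to 9; slot 9 is free => place at 9.
954 hashes to 4; slot 4 is free => place at 4.
787 hashes to 7, h2=8; 7,4,1,9 taken => place at 6.
475 hashes to 2, h2=6; 2 taken => place at 8.
575 hashes to 6, h2=6; 6,1,7,2,8 taken => place at 3.
Table: [., 684, 46, 575, 954, ., 787, 886, 475, 903, .]

3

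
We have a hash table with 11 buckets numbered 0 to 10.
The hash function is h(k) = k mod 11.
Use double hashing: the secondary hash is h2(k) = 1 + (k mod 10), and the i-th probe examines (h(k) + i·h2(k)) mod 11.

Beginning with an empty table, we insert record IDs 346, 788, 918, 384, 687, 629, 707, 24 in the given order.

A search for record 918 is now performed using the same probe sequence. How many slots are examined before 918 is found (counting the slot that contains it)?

Insert 346: h=5, slot 5 empty → index 5.
Insert 788: h=7, slot 7 empty → index 7.
Insert 918: h=5, h2=9, slot 5 occupied → index 3.
Insert 384: h=10, slot 10 empty → index 10.
Insert 687: h=5, h2=8, slot 5 occupied → index 2.
Insert 629: h=2, h2=10, slot 2 occupied → index 1.
Insert 707: h=3, h2=8, slot 3 occupied → index 0.
Insert 24: h=2, h2=5, slots 2,7,1 occupied → index 6.
Table: [707, 629, 687, 918, ., 346, 24, 788, ., ., 384]
Lookup 918: h=5, h2=9, probe 5,3 → found at 3.

2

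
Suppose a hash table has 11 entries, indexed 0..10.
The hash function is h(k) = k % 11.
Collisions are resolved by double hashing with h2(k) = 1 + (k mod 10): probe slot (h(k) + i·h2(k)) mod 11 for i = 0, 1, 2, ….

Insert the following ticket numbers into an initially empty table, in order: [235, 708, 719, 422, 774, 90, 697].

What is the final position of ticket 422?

235: h=4 => slot 4
708: h=4, h2=9, probe 4,2 => slot 2
719: h=4, h2=10, probe 4,3 => slot 3
422: h=4, h2=3, probe 4,7 => slot 7
774: h=4, h2=5, probe 4,9 => slot 9
90: h=2, h2=1, probe 2,3,4,5 => slot 5
697: h=4, h2=8, probe 4,1 => slot 1
Table: [∅, 697, 708, 719, 235, 90, ∅, 422, ∅, 774, ∅]

7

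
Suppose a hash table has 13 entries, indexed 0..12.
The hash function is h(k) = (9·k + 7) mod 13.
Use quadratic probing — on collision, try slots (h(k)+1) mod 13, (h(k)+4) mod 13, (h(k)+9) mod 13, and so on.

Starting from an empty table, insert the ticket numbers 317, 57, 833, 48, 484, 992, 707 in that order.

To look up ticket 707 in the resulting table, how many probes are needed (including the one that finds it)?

Insert 317: h=0, slot 0 empty → index 0.
Insert 57: h=0, slot 0 occupied → index 1.
Insert 833: h=3, slot 3 empty → index 3.
Insert 48: h=10, slot 10 empty → index 10.
Insert 484: h=8, slot 8 empty → index 8.
Insert 992: h=4, slot 4 empty → index 4.
Insert 707: h=0, slots 0,1,4 occupied → index 9.
Table: [317, 57, ., 833, 992, ., ., ., 484, 707, 48, ., .]
Lookup 707: h=0, probe 0,1,4,9 → found at 9.

4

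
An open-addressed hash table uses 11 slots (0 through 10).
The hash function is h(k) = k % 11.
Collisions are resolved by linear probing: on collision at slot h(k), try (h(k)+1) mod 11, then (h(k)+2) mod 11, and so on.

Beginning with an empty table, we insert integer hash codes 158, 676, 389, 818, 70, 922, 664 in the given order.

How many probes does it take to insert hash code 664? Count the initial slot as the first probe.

7

158 hashes to 4; slot 4 is free => place at 4.
676 hashes to 5; slot 5 is free => place at 5.
389 hashes to 4; 4,5 taken => place at 6.
818 hashes to 4; 4,5,6 taken => place at 7.
70 hashes to 4; 4,5,6,7 taken => place at 8.
922 hashes to 9; slot 9 is free => place at 9.
664 hashes to 4; 4,5,6,7,8,9 taken => place at 10.
Table: [., ., ., ., 158, 676, 389, 818, 70, 922, 664]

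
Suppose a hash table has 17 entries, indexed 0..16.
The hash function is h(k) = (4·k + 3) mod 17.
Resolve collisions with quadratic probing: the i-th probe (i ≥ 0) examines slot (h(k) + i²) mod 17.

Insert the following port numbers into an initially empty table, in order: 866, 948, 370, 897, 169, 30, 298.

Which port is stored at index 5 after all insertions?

370

866 hashes to 16; slot 16 is free => place at 16.
948 hashes to 4; slot 4 is free => place at 4.
370 hashes to 4; 4 taken => place at 5.
897 hashes to 4; 4,5 taken => place at 8.
169 hashes to 16; 16 taken => place at 0.
30 hashes to 4; 4,5,8 taken => place at 13.
298 hashes to 5; 5 taken => place at 6.
Table: [169, -, -, -, 948, 370, 298, -, 897, -, -, -, -, 30, -, -, 866]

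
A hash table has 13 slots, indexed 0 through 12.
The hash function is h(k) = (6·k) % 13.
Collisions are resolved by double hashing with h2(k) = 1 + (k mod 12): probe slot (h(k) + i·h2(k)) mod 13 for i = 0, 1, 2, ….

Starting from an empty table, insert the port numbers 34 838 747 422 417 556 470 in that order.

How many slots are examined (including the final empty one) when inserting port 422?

2

34: h=9 -> slot 9
838: h=10 -> slot 10
747: h=10, h2=4, probe 10,1 -> slot 1
422: h=10, h2=3, probe 10,0 -> slot 0
417: h=6 -> slot 6
556: h=8 -> slot 8
470: h=12 -> slot 12
Table: [422, 747, —, —, —, —, 417, —, 556, 34, 838, —, 470]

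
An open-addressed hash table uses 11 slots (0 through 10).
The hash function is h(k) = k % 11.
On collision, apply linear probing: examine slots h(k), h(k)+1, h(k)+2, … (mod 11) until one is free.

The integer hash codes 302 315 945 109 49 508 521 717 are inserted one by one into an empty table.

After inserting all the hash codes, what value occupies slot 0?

109

302 hashes to 5; slot 5 is free → place at 5.
315 hashes to 7; slot 7 is free → place at 7.
945 hashes to 10; slot 10 is free → place at 10.
109 hashes to 10; 10 taken → place at 0.
49 hashes to 5; 5 taken → place at 6.
508 hashes to 2; slot 2 is free → place at 2.
521 hashes to 4; slot 4 is free → place at 4.
717 hashes to 2; 2 taken → place at 3.
Table: [109, ., 508, 717, 521, 302, 49, 315, ., ., 945]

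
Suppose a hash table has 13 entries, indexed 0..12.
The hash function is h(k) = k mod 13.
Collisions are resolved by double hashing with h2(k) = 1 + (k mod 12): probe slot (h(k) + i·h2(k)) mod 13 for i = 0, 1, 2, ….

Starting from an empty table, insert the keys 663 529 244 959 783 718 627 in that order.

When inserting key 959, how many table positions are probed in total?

663: h=0 => slot 0
529: h=9 => slot 9
244: h=10 => slot 10
959: h=10, h2=12, probe 10,9,8 => slot 8
783: h=3 => slot 3
718: h=3, h2=11, probe 3,1 => slot 1
627: h=3, h2=4, probe 3,7 => slot 7
Table: [663, 718, ∅, 783, ∅, ∅, ∅, 627, 959, 529, 244, ∅, ∅]

3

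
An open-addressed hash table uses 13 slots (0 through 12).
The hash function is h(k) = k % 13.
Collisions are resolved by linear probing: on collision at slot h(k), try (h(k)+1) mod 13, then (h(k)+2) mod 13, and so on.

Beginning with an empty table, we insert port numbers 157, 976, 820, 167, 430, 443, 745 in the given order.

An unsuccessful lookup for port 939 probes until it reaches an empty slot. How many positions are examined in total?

5

Insert 157: h=1, slot 1 empty => index 1.
Insert 976: h=1, slot 1 occupied => index 2.
Insert 820: h=1, slots 1,2 occupied => index 3.
Insert 167: h=11, slot 11 empty => index 11.
Insert 430: h=1, slots 1,2,3 occupied => index 4.
Insert 443: h=1, slots 1,2,3,4 occupied => index 5.
Insert 745: h=4, slots 4,5 occupied => index 6.
Table: [—, 157, 976, 820, 430, 443, 745, —, —, —, —, 167, —]
Lookup 939: h=3, probe 3,4,5,6,7 → slot 7 empty, not found.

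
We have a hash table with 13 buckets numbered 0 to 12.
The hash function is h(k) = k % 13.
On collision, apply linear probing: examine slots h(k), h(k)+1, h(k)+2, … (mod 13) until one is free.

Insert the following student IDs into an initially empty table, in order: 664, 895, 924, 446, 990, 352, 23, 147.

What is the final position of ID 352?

5

664: h=1 => slot 1
895: h=11 => slot 11
924: h=1, probe 1,2 => slot 2
446: h=4 => slot 4
990: h=2, probe 2,3 => slot 3
352: h=1, probe 1,2,3,4,5 => slot 5
23: h=10 => slot 10
147: h=4, probe 4,5,6 => slot 6
Table: [_, 664, 924, 990, 446, 352, 147, _, _, _, 23, 895, _]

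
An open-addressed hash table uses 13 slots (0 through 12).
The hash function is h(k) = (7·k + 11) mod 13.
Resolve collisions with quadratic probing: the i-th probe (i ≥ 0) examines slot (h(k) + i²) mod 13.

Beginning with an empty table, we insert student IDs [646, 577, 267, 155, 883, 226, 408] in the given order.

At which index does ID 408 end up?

Insert 646: h=9, slot 9 empty => index 9.
Insert 577: h=7, slot 7 empty => index 7.
Insert 267: h=8, slot 8 empty => index 8.
Insert 155: h=4, slot 4 empty => index 4.
Insert 883: h=4, slot 4 occupied => index 5.
Insert 226: h=7, slots 7,8 occupied => index 11.
Insert 408: h=7, slots 7,8,11 occupied => index 3.
Table: [∅, ∅, ∅, 408, 155, 883, ∅, 577, 267, 646, ∅, 226, ∅]

3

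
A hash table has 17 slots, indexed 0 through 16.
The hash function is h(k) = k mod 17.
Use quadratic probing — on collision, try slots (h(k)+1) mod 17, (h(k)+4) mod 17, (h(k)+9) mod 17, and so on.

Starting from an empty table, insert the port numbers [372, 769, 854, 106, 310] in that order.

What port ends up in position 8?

106

372: h=15 → slot 15
769: h=4 → slot 4
854: h=4, probe 4,5 → slot 5
106: h=4, probe 4,5,8 → slot 8
310: h=4, probe 4,5,8,13 → slot 13
Table: [—, —, —, —, 769, 854, —, —, 106, —, —, —, —, 310, —, 372, —]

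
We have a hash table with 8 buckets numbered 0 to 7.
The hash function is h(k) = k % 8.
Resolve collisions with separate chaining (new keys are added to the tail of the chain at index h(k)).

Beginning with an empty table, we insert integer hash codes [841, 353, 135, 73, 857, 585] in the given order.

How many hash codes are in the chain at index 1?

5

Insert 841: h=1, bucket 1 empty → new chain.
Insert 353: h=1, bucket 1 nonempty → append to chain.
Insert 135: h=7, bucket 7 empty → new chain.
Insert 73: h=1, bucket 1 nonempty → append to chain.
Insert 857: h=1, bucket 1 nonempty → append to chain.
Insert 585: h=1, bucket 1 nonempty → append to chain.
Final buckets:
0: _
1: 841 -> 353 -> 73 -> 857 -> 585
2: _
3: _
4: _
5: _
6: _
7: 135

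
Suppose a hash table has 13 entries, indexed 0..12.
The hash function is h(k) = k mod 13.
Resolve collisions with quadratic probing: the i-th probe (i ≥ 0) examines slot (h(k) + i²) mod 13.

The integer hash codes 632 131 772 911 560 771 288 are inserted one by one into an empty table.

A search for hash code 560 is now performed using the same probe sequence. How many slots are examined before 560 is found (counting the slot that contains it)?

632 hashes to 8; slot 8 is free → place at 8.
131 hashes to 1; slot 1 is free → place at 1.
772 hashes to 5; slot 5 is free → place at 5.
911 hashes to 1; 1 taken → place at 2.
560 hashes to 1; 1,2,5 taken → place at 10.
771 hashes to 4; slot 4 is free → place at 4.
288 hashes to 2; 2 taken → place at 3.
Table: [-, 131, 911, 288, 771, 772, -, -, 632, -, 560, -, -]
Lookup 560: h=1, probe 1,2,5,10 → found at 10.

4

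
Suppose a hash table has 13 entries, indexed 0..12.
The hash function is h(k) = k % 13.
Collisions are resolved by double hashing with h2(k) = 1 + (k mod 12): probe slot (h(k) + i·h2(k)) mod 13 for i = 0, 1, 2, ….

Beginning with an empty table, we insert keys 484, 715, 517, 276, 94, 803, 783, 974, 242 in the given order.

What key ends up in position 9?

484: h=3 => slot 3
715: h=0 => slot 0
517: h=10 => slot 10
276: h=3, h2=1, probe 3,4 => slot 4
94: h=3, h2=11, probe 3,1 => slot 1
803: h=10, h2=12, probe 10,9 => slot 9
783: h=3, h2=4, probe 3,7 => slot 7
974: h=12 => slot 12
242: h=8 => slot 8
Table: [715, 94, -, 484, 276, -, -, 783, 242, 803, 517, -, 974]

803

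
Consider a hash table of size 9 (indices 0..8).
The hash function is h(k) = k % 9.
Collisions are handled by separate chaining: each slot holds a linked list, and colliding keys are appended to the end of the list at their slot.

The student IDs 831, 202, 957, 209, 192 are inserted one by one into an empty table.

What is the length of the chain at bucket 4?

1

831 -> bucket 3
202 -> bucket 4
957 -> bucket 3 (collision)
209 -> bucket 2
192 -> bucket 3 (collision)
Final buckets:
0: ∅
1: ∅
2: 209
3: 831 -> 957 -> 192
4: 202
5: ∅
6: ∅
7: ∅
8: ∅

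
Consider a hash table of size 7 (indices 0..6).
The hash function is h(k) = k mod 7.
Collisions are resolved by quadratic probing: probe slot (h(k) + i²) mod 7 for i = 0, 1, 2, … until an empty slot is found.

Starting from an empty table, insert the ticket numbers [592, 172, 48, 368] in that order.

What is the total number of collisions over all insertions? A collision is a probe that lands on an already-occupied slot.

3

Insert 592: h=4, slot 4 empty → index 4.
Insert 172: h=4, slot 4 occupied → index 5.
Insert 48: h=6, slot 6 empty → index 6.
Insert 368: h=4, slots 4,5 occupied → index 1.
Table: [., 368, ., ., 592, 172, 48]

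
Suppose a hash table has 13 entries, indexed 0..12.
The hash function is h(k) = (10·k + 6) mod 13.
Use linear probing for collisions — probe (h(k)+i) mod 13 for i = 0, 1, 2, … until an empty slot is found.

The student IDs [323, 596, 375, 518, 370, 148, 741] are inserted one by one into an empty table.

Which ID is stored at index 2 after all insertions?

323 hashes to 12; slot 12 is free → place at 12.
596 hashes to 12; 12 taken → place at 0.
375 hashes to 12; 12,0 taken → place at 1.
518 hashes to 12; 12,0,1 taken → place at 2.
370 hashes to 1; 1,2 taken → place at 3.
148 hashes to 4; slot 4 is free → place at 4.
741 hashes to 6; slot 6 is free → place at 6.
Table: [596, 375, 518, 370, 148, -, 741, -, -, -, -, -, 323]

518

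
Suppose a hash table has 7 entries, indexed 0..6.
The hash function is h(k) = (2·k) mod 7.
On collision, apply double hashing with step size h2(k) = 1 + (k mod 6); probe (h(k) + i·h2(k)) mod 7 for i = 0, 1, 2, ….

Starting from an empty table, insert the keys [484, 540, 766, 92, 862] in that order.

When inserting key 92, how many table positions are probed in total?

2

484 hashes to 2; slot 2 is free → place at 2.
540 hashes to 2, h2=1; 2 taken → place at 3.
766 hashes to 6; slot 6 is free → place at 6.
92 hashes to 2, h2=3; 2 taken → place at 5.
862 hashes to 2, h2=5; 2 taken → place at 0.
Table: [862, -, 484, 540, -, 92, 766]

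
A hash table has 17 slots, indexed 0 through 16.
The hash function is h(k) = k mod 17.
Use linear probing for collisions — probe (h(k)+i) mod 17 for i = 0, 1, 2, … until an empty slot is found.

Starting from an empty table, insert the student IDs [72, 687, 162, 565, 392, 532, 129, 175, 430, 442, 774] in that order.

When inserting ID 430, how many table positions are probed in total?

72 hashes to 4; slot 4 is free => place at 4.
687 hashes to 7; slot 7 is free => place at 7.
162 hashes to 9; slot 9 is free => place at 9.
565 hashes to 4; 4 taken => place at 5.
392 hashes to 1; slot 1 is free => place at 1.
532 hashes to 5; 5 taken => place at 6.
129 hashes to 10; slot 10 is free => place at 10.
175 hashes to 5; 5,6,7 taken => place at 8.
430 hashes to 5; 5,6,7,8,9,10 taken => place at 11.
442 hashes to 0; slot 0 is free => place at 0.
774 hashes to 9; 9,10,11 taken => place at 12.
Table: [442, 392, —, —, 72, 565, 532, 687, 175, 162, 129, 430, 774, —, —, —, —]

7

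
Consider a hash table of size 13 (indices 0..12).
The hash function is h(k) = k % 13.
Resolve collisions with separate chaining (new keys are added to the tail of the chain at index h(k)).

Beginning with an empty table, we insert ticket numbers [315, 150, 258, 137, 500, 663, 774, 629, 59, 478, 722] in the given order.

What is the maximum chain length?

315 -> bucket 3
150 -> bucket 7
258 -> bucket 11
137 -> bucket 7 (collision)
500 -> bucket 6
663 -> bucket 0
774 -> bucket 7 (collision)
629 -> bucket 5
59 -> bucket 7 (collision)
478 -> bucket 10
722 -> bucket 7 (collision)
Final buckets:
0: 663
1: .
2: .
3: 315
4: .
5: 629
6: 500
7: 150 -> 137 -> 774 -> 59 -> 722
8: .
9: .
10: 478
11: 258
12: .

5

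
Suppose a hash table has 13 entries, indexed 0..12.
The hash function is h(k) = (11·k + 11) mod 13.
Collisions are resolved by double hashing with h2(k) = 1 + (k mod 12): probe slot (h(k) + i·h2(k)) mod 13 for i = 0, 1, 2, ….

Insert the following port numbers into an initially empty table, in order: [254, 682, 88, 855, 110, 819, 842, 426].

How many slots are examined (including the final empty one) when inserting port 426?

3

254 hashes to 10; slot 10 is free -> place at 10.
682 hashes to 12; slot 12 is free -> place at 12.
88 hashes to 4; slot 4 is free -> place at 4.
855 hashes to 4, h2=4; 4 taken -> place at 8.
110 hashes to 12, h2=3; 12 taken -> place at 2.
819 hashes to 11; slot 11 is free -> place at 11.
842 hashes to 4, h2=3; 4 taken -> place at 7.
426 hashes to 4, h2=7; 4,11 taken -> place at 5.
Table: [∅, ∅, 110, ∅, 88, 426, ∅, 842, 855, ∅, 254, 819, 682]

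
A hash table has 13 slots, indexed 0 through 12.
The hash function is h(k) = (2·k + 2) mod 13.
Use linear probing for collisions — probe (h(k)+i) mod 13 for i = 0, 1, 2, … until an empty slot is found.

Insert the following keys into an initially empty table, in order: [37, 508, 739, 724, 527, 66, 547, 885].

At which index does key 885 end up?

Insert 37: h=11, slot 11 empty -> index 11.
Insert 508: h=4, slot 4 empty -> index 4.
Insert 739: h=11, slot 11 occupied -> index 12.
Insert 724: h=7, slot 7 empty -> index 7.
Insert 527: h=3, slot 3 empty -> index 3.
Insert 66: h=4, slot 4 occupied -> index 5.
Insert 547: h=4, slots 4,5 occupied -> index 6.
Insert 885: h=4, slots 4,5,6,7 occupied -> index 8.
Table: [∅, ∅, ∅, 527, 508, 66, 547, 724, 885, ∅, ∅, 37, 739]

8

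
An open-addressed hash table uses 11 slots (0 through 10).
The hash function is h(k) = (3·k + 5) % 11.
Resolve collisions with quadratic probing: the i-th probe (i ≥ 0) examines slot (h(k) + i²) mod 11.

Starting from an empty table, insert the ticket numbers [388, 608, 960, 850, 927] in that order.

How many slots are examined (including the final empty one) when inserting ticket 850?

388 hashes to 3; slot 3 is free -> place at 3.
608 hashes to 3; 3 taken -> place at 4.
960 hashes to 3; 3,4 taken -> place at 7.
850 hashes to 3; 3,4,7 taken -> place at 1.
927 hashes to 3; 3,4,7,1 taken -> place at 8.
Table: [., 850, ., 388, 608, ., ., 960, 927, ., .]

4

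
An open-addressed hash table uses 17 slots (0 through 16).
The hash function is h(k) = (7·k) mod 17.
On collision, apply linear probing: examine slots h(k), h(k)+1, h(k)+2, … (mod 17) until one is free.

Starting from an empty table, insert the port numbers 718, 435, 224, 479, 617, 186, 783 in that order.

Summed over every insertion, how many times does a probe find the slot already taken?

718: h=11 => slot 11
435: h=2 => slot 2
224: h=4 => slot 4
479: h=4, probe 4,5 => slot 5
617: h=1 => slot 1
186: h=10 => slot 10
783: h=7 => slot 7
Table: [∅, 617, 435, ∅, 224, 479, ∅, 783, ∅, ∅, 186, 718, ∅, ∅, ∅, ∅, ∅]

1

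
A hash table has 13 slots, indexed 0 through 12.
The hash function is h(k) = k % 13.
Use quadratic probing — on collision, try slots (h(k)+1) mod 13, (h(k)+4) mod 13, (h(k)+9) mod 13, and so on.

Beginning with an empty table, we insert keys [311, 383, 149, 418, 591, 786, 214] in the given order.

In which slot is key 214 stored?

5

311 hashes to 12; slot 12 is free -> place at 12.
383 hashes to 6; slot 6 is free -> place at 6.
149 hashes to 6; 6 taken -> place at 7.
418 hashes to 2; slot 2 is free -> place at 2.
591 hashes to 6; 6,7 taken -> place at 10.
786 hashes to 6; 6,7,10,2 taken -> place at 9.
214 hashes to 6; 6,7,10,2,9 taken -> place at 5.
Table: [∅, ∅, 418, ∅, ∅, 214, 383, 149, ∅, 786, 591, ∅, 311]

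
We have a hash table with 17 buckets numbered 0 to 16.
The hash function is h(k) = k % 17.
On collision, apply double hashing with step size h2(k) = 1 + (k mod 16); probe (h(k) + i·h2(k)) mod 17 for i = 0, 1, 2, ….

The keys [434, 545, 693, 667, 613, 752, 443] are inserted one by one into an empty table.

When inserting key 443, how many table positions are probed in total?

3

434: h=9 => slot 9
545: h=1 => slot 1
693: h=13 => slot 13
667: h=4 => slot 4
613: h=1, h2=6, probe 1,7 => slot 7
752: h=4, h2=1, probe 4,5 => slot 5
443: h=1, h2=12, probe 1,13,8 => slot 8
Table: [., 545, ., ., 667, 752, ., 613, 443, 434, ., ., ., 693, ., ., .]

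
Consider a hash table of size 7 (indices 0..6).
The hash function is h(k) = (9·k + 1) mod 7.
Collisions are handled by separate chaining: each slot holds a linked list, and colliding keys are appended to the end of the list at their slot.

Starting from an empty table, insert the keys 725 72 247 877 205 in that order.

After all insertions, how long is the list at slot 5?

Insert 725: h=2, bucket 2 empty → new chain.
Insert 72: h=5, bucket 5 empty → new chain.
Insert 247: h=5, bucket 5 nonempty → append to chain.
Insert 877: h=5, bucket 5 nonempty → append to chain.
Insert 205: h=5, bucket 5 nonempty → append to chain.
Final buckets:
0: —
1: —
2: 725
3: —
4: —
5: 72 -> 247 -> 877 -> 205
6: —

4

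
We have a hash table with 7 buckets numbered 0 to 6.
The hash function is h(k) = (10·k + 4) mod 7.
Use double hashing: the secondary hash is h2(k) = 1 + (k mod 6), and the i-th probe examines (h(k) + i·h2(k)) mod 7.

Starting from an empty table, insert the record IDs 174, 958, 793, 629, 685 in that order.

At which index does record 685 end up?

5

Insert 174: h=1, slot 1 empty -> index 1.
Insert 958: h=1, h2=5, slot 1 occupied -> index 6.
Insert 793: h=3, slot 3 empty -> index 3.
Insert 629: h=1, h2=6, slot 1 occupied -> index 0.
Insert 685: h=1, h2=2, slots 1,3 occupied -> index 5.
Table: [629, 174, ., 793, ., 685, 958]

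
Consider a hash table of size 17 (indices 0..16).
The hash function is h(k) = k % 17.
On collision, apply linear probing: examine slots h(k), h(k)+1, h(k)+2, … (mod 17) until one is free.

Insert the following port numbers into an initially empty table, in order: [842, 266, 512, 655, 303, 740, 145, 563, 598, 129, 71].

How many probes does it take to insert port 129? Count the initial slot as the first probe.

6

Insert 842: h=9, slot 9 empty -> index 9.
Insert 266: h=11, slot 11 empty -> index 11.
Insert 512: h=2, slot 2 empty -> index 2.
Insert 655: h=9, slot 9 occupied -> index 10.
Insert 303: h=14, slot 14 empty -> index 14.
Insert 740: h=9, slots 9,10,11 occupied -> index 12.
Insert 145: h=9, slots 9,10,11,12 occupied -> index 13.
Insert 563: h=2, slot 2 occupied -> index 3.
Insert 598: h=3, slot 3 occupied -> index 4.
Insert 129: h=10, slots 10,11,12,13,14 occupied -> index 15.
Insert 71: h=3, slots 3,4 occupied -> index 5.
Table: [., ., 512, 563, 598, 71, ., ., ., 842, 655, 266, 740, 145, 303, 129, .]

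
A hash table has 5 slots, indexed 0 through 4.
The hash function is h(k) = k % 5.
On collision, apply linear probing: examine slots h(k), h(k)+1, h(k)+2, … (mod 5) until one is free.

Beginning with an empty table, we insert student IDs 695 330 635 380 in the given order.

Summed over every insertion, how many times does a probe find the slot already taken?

6

695: h=0 => slot 0
330: h=0, probe 0,1 => slot 1
635: h=0, probe 0,1,2 => slot 2
380: h=0, probe 0,1,2,3 => slot 3
Table: [695, 330, 635, 380, .]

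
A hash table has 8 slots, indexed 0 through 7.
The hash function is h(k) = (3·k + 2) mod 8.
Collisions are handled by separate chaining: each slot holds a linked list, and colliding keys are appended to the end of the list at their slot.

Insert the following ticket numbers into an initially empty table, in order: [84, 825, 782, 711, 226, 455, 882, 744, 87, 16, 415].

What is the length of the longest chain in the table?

4

Insert 84: h=6, bucket 6 empty → new chain.
Insert 825: h=5, bucket 5 empty → new chain.
Insert 782: h=4, bucket 4 empty → new chain.
Insert 711: h=7, bucket 7 empty → new chain.
Insert 226: h=0, bucket 0 empty → new chain.
Insert 455: h=7, bucket 7 nonempty → append to chain.
Insert 882: h=0, bucket 0 nonempty → append to chain.
Insert 744: h=2, bucket 2 empty → new chain.
Insert 87: h=7, bucket 7 nonempty → append to chain.
Insert 16: h=2, bucket 2 nonempty → append to chain.
Insert 415: h=7, bucket 7 nonempty → append to chain.
Final buckets:
0: 226 -> 882
1: -
2: 744 -> 16
3: -
4: 782
5: 825
6: 84
7: 711 -> 455 -> 87 -> 415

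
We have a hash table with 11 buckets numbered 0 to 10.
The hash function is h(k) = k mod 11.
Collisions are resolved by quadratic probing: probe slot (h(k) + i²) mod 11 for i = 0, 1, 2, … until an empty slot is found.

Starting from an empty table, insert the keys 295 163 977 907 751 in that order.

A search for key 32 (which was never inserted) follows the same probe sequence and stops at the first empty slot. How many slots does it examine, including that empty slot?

Insert 295: h=9, slot 9 empty => index 9.
Insert 163: h=9, slot 9 occupied => index 10.
Insert 977: h=9, slots 9,10 occupied => index 2.
Insert 907: h=5, slot 5 empty => index 5.
Insert 751: h=3, slot 3 empty => index 3.
Table: [_, _, 977, 751, _, 907, _, _, _, 295, 163]
Lookup 32: h=10, probe 10,0 → slot 0 empty, not found.

2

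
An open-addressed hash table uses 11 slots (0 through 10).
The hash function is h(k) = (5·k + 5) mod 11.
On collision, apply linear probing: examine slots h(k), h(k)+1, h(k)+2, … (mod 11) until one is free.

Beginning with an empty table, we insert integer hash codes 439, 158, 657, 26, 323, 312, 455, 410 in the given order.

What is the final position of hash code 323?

5

Insert 439: h=0, slot 0 empty -> index 0.
Insert 158: h=3, slot 3 empty -> index 3.
Insert 657: h=1, slot 1 empty -> index 1.
Insert 26: h=3, slot 3 occupied -> index 4.
Insert 323: h=3, slots 3,4 occupied -> index 5.
Insert 312: h=3, slots 3,4,5 occupied -> index 6.
Insert 455: h=3, slots 3,4,5,6 occupied -> index 7.
Insert 410: h=9, slot 9 empty -> index 9.
Table: [439, 657, ∅, 158, 26, 323, 312, 455, ∅, 410, ∅]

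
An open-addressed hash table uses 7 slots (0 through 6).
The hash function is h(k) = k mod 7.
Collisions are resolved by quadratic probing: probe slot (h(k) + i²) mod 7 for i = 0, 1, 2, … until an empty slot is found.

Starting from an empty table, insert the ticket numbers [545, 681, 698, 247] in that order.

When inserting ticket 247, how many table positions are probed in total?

545: h=6 -> slot 6
681: h=2 -> slot 2
698: h=5 -> slot 5
247: h=2, probe 2,3 -> slot 3
Table: [., ., 681, 247, ., 698, 545]

2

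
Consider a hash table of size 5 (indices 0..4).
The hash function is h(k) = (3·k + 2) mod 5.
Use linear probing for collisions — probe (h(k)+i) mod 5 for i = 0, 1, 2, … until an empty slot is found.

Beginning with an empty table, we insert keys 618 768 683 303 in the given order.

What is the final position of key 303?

618: h=1 → slot 1
768: h=1, probe 1,2 → slot 2
683: h=1, probe 1,2,3 → slot 3
303: h=1, probe 1,2,3,4 → slot 4
Table: [., 618, 768, 683, 303]

4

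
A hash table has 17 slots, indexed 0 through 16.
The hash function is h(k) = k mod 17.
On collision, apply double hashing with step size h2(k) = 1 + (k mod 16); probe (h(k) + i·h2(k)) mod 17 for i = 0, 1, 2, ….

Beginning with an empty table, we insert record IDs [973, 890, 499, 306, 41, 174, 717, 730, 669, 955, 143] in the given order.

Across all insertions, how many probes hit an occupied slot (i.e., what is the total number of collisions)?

Insert 973: h=4, slot 4 empty => index 4.
Insert 890: h=6, slot 6 empty => index 6.
Insert 499: h=6, h2=4, slot 6 occupied => index 10.
Insert 306: h=0, slot 0 empty => index 0.
Insert 41: h=7, slot 7 empty => index 7.
Insert 174: h=4, h2=15, slot 4 occupied => index 2.
Insert 717: h=3, slot 3 empty => index 3.
Insert 730: h=16, slot 16 empty => index 16.
Insert 669: h=6, h2=14, slots 6,3,0 occupied => index 14.
Insert 955: h=3, h2=12, slot 3 occupied => index 15.
Insert 143: h=7, h2=16, slots 7,6 occupied => index 5.
Table: [306, —, 174, 717, 973, 143, 890, 41, —, —, 499, —, —, —, 669, 955, 730]

8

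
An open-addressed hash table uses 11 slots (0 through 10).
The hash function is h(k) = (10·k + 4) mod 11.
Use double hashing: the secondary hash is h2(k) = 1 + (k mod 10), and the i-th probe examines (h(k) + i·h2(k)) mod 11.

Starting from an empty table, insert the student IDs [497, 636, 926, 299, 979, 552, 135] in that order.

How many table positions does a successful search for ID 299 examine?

2

497 hashes to 2; slot 2 is free → place at 2.
636 hashes to 6; slot 6 is free → place at 6.
926 hashes to 2, h2=7; 2 taken → place at 9.
299 hashes to 2, h2=10; 2 taken → place at 1.
979 hashes to 4; slot 4 is free → place at 4.
552 hashes to 2, h2=3; 2 taken → place at 5.
135 hashes to 1, h2=6; 1 taken → place at 7.
Table: [—, 299, 497, —, 979, 552, 636, 135, —, 926, —]
Lookup 299: h=2, h2=10, probe 2,1 → found at 1.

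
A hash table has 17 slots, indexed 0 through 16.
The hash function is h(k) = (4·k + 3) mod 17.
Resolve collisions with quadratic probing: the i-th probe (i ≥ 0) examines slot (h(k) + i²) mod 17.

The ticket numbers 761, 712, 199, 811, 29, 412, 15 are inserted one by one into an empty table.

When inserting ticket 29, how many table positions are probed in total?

Insert 761: h=4, slot 4 empty => index 4.
Insert 712: h=12, slot 12 empty => index 12.
Insert 199: h=0, slot 0 empty => index 0.
Insert 811: h=0, slot 0 occupied => index 1.
Insert 29: h=0, slots 0,1,4 occupied => index 9.
Insert 412: h=2, slot 2 empty => index 2.
Insert 15: h=12, slot 12 occupied => index 13.
Table: [199, 811, 412, —, 761, —, —, —, —, 29, —, —, 712, 15, —, —, —]

4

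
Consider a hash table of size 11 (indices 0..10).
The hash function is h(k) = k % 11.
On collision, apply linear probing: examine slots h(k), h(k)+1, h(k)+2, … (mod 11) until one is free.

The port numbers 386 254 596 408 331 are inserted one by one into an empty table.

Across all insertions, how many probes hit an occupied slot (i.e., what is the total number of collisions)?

9

386 hashes to 1; slot 1 is free -> place at 1.
254 hashes to 1; 1 taken -> place at 2.
596 hashes to 2; 2 taken -> place at 3.
408 hashes to 1; 1,2,3 taken -> place at 4.
331 hashes to 1; 1,2,3,4 taken -> place at 5.
Table: [-, 386, 254, 596, 408, 331, -, -, -, -, -]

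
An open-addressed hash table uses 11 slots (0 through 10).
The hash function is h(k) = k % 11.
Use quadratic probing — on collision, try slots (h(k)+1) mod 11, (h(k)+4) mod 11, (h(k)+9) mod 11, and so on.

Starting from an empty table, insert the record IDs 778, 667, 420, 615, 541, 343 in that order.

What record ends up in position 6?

343

778: h=8 -> slot 8
667: h=7 -> slot 7
420: h=2 -> slot 2
615: h=10 -> slot 10
541: h=2, probe 2,3 -> slot 3
343: h=2, probe 2,3,6 -> slot 6
Table: [-, -, 420, 541, -, -, 343, 667, 778, -, 615]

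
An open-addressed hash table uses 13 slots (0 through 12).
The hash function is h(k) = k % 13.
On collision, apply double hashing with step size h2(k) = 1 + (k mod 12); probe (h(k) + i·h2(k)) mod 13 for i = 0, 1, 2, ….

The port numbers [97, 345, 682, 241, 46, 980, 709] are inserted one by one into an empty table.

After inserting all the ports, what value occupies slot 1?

980

Insert 97: h=6, slot 6 empty → index 6.
Insert 345: h=7, slot 7 empty → index 7.
Insert 682: h=6, h2=11, slot 6 occupied → index 4.
Insert 241: h=7, h2=2, slot 7 occupied → index 9.
Insert 46: h=7, h2=11, slot 7 occupied → index 5.
Insert 980: h=5, h2=9, slot 5 occupied → index 1.
Insert 709: h=7, h2=2, slots 7,9 occupied → index 11.
Table: [—, 980, —, —, 682, 46, 97, 345, —, 241, —, 709, —]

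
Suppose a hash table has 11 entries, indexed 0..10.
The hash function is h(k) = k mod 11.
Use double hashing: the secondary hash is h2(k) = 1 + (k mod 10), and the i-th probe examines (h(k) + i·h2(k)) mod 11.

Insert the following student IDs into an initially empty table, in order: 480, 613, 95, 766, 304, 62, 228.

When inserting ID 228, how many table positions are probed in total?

2

480: h=7 -> slot 7
613: h=8 -> slot 8
95: h=7, h2=6, probe 7,2 -> slot 2
766: h=7, h2=7, probe 7,3 -> slot 3
304: h=7, h2=5, probe 7,1 -> slot 1
62: h=7, h2=3, probe 7,10 -> slot 10
228: h=8, h2=9, probe 8,6 -> slot 6
Table: [_, 304, 95, 766, _, _, 228, 480, 613, _, 62]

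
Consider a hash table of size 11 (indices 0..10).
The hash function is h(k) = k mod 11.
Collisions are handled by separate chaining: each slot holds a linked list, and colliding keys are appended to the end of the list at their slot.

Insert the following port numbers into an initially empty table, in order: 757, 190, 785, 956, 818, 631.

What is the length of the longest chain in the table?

757 -> bucket 9
190 -> bucket 3
785 -> bucket 4
956 -> bucket 10
818 -> bucket 4 (collision)
631 -> bucket 4 (collision)
Final buckets:
0: —
1: —
2: —
3: 190
4: 785 -> 818 -> 631
5: —
6: —
7: —
8: —
9: 757
10: 956

3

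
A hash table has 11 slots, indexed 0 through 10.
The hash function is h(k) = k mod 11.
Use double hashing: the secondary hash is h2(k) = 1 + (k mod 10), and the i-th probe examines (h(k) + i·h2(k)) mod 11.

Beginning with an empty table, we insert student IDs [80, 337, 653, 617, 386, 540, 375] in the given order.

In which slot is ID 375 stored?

9

80: h=3 -> slot 3
337: h=7 -> slot 7
653: h=4 -> slot 4
617: h=1 -> slot 1
386: h=1, h2=7, probe 1,8 -> slot 8
540: h=1, h2=1, probe 1,2 -> slot 2
375: h=1, h2=6, probe 1,7,2,8,3,9 -> slot 9
Table: [_, 617, 540, 80, 653, _, _, 337, 386, 375, _]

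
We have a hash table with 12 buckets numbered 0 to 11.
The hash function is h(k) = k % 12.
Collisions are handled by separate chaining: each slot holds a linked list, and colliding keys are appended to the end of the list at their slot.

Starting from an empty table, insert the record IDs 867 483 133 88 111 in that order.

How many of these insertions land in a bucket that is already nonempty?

867 → bucket 3
483 → bucket 3 (collision)
133 → bucket 1
88 → bucket 4
111 → bucket 3 (collision)
Final buckets:
0: -
1: 133
2: -
3: 867 -> 483 -> 111
4: 88
5: -
6: -
7: -
8: -
9: -
10: -
11: -

2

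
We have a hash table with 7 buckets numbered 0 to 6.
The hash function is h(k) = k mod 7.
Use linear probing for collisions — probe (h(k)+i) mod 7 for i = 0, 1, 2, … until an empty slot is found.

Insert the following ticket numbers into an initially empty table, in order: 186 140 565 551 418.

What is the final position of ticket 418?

Insert 186: h=4, slot 4 empty → index 4.
Insert 140: h=0, slot 0 empty → index 0.
Insert 565: h=5, slot 5 empty → index 5.
Insert 551: h=5, slot 5 occupied → index 6.
Insert 418: h=5, slots 5,6,0 occupied → index 1.
Table: [140, 418, ., ., 186, 565, 551]

1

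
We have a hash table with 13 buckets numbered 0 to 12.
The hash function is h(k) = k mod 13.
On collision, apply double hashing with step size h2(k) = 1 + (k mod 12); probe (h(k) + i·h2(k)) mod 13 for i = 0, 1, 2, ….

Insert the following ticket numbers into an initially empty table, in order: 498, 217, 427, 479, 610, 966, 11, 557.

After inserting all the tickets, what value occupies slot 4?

498

Insert 498: h=4, slot 4 empty -> index 4.
Insert 217: h=9, slot 9 empty -> index 9.
Insert 427: h=11, slot 11 empty -> index 11.
Insert 479: h=11, h2=12, slot 11 occupied -> index 10.
Insert 610: h=12, slot 12 empty -> index 12.
Insert 966: h=4, h2=7, slots 4,11 occupied -> index 5.
Insert 11: h=11, h2=12, slots 11,10,9 occupied -> index 8.
Insert 557: h=11, h2=6, slots 11,4,10 occupied -> index 3.
Table: [∅, ∅, ∅, 557, 498, 966, ∅, ∅, 11, 217, 479, 427, 610]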